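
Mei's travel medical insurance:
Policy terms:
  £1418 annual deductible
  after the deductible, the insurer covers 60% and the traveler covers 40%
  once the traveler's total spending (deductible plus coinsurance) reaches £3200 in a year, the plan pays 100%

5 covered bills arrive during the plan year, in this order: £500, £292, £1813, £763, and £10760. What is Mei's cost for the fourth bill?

£305.20

#1 (£500): entire amount goes to the deductible. Cost to traveler: £500. OOP to date £500.
#2 (£292): entire amount goes to the deductible. Traveler owes £292 (running OOP £792).
#3 (£1813): £626 to deductible, leaving £1187; coinsurance £1187 × 40% = £474.80. Cost to traveler: £1100.80. OOP to date £1892.80.
#4 (£763): deductible already satisfied, so traveler's share is 40% × £763 = £305.20. Traveler owes £305.20 (running OOP £2198).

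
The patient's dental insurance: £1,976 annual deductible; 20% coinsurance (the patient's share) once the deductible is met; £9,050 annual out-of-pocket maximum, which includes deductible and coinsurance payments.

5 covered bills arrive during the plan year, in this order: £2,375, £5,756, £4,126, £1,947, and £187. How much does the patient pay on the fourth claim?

£389.40

#1 (£2,375): £1,976 finishes the deductible; £399 goes to coinsurance; patient's 20% is £79.80. Patient owes £2,055.80 (running OOP £2,055.80).
#2 (£5,756): deductible met; 20% of £5,756 = £1,151.20. Cost to patient: £1,151.20. OOP to date £3,207.
#3 (£4,126): deductible met; 20% of £4,126 = £825.20. Patient owes £825.20 (running OOP £4,032.20).
#4 (£1,947): 20% coinsurance on £1,947 = £389.40. Patient owes £389.40 (running OOP £4,421.60).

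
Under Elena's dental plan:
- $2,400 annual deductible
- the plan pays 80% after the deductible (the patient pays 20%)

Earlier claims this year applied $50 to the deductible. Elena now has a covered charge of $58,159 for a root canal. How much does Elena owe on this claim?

$13,511.80

Deductible still to meet: $2,400 − $50 = $2,350.
The remaining $55,809 (= $58,159 − $2,350) moves to coinsurance.
Patient's 20% share of $55,809 is $11,161.80.
So the patient owes $2,350 + $11,161.80 = $13,511.80.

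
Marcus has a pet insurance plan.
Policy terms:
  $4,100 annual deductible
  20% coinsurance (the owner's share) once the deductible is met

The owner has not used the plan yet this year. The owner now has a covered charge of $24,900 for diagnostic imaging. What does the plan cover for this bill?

Nothing has been paid toward the $4,100 deductible, so the first $4,100 of this charge is applied there.
The remaining $20,800 (= $24,900 − $4,100) moves to coinsurance.
Owner's 20% share of $20,800 is $4,160.
That puts the owner's cost at $4,100 + $4,160 = $8,260.
The insurer covers the remainder: $24,900 − $8,260 = $16,640.

$16,640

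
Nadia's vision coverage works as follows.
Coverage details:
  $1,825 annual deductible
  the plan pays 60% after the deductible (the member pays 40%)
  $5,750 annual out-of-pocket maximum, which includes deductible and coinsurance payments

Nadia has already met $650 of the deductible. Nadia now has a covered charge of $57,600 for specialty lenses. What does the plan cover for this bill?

$650 of the $1,825 deductible is already met, leaving $1,175.
The remaining $56,425 (= $57,600 − $1,175) moves to coinsurance.
Coinsurance: $56,425 × 40% = $22,570.
That puts the member's cost at $1,175 + $22,570 = $23,745 before any cap.
Adding $23,745 to the $650 already spent would give $24,395, which exceeds the $5,750 cap; the member pays just $5,750 − $650 = $5,100.
Insurer pays the balance: $57,600 − $5,100 = $52,500.

$52,500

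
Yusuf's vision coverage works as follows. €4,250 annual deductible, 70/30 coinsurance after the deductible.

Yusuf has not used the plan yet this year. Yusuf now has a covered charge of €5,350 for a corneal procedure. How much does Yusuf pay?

€4,580

Deductible not yet touched, so the first €4,250 of the bill goes to the deductible.
After the €4,250 deductible portion, €5,350 − €4,250 = €1,100 is subject to coinsurance.
30% of €1,100 = €330 falls to the member.
So the member owes €4,250 + €330 = €4,580.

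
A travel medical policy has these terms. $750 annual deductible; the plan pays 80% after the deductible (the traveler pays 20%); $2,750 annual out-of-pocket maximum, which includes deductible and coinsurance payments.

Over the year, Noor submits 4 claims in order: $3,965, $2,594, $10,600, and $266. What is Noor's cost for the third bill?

Bill 1, $3,965: $750 finishes the deductible; $3,215 goes to coinsurance; traveler's 20% is $643. Traveler owes $1,393 (running OOP $1,393).
Bill 2, $2,594: 20% coinsurance on $2,594 = $518.80. Traveler pays $518.80; OOP now $1,911.80.
Bill 3, $10,600: deductible already satisfied, so traveler's share is 20% × $10,600 = $2,120. That would push OOP to $4,031.80, over the $2,750 cap, so traveler pays $2,750 − $1,911.80 = $838.20.

$838.20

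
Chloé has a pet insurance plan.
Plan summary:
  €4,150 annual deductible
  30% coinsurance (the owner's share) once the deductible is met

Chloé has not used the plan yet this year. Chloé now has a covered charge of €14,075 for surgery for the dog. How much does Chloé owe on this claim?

The full €4,150 deductible is still open; €4,150 of this bill applies to it.
The remaining €9,925 (= €14,075 − €4,150) moves to coinsurance.
Coinsurance: €9,925 × 30% = €2,977.50.
That puts the owner's cost at €4,150 + €2,977.50 = €7,127.50.

€7,127.50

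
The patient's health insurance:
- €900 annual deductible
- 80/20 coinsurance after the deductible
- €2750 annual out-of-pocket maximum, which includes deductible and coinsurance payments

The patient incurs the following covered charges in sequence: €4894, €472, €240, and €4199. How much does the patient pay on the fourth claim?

Claim 1 (€4894): €900 finishes the deductible; €3994 goes to coinsurance; coinsurance €3994 × 20% = €798.80. Patient pays €1698.80; OOP now €1698.80.
Claim 2 (€472): deductible already satisfied, so patient's share is 20% × €472 = €94.40. Patient owes €94.40 (running OOP €1793.20).
Claim 3 (€240): 20% coinsurance on €240 = €48. Cost to patient: €48. OOP to date €1841.20.
Claim 4 (€4199): deductible already satisfied, so patient's share is 20% × €4199 = €839.80. Patient owes €839.80 (running OOP €2681).

€839.80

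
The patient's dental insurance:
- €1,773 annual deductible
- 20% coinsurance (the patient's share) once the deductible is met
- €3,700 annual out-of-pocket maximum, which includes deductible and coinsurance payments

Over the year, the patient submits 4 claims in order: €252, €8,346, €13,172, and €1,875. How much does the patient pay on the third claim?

€562

#1 (€252): entire amount goes to the deductible. Patient owes €252 (running OOP €252).
#2 (€8,346): €1,521 finishes the deductible; €6,825 goes to coinsurance; coinsurance €6,825 × 20% = €1,365. Cost to patient: €2,886. OOP to date €3,138.
#3 (€13,172): deductible already satisfied, so patient's share is 20% × €13,172 = €2,634.40. That would push OOP to €5,772.40, over the €3,700 cap, so patient pays €3,700 − €3,138 = €562.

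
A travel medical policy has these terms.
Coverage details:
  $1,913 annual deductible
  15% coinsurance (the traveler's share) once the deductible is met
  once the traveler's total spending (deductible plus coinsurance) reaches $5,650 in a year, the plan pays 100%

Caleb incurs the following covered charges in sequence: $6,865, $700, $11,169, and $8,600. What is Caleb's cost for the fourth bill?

Claim 1 ($6,865): $1,913 finishes the deductible; $4,952 goes to coinsurance; 15% of $4,952 = $742.80. Traveler owes $2,655.80 (running OOP $2,655.80).
Claim 2 ($700): 15% coinsurance on $700 = $105. Cost to traveler: $105. OOP to date $2,760.80.
Claim 3 ($11,169): deductible already satisfied, so traveler's share is 15% × $11,169 = $1,675.35. Traveler pays $1,675.35; OOP now $4,436.15.
Claim 4 ($8,600): deductible met; 15% of $8,600 = $1,290. OOP would hit $5,726.15 > $5,650, so the cap limits the traveler to $5,650 − $4,436.15 = $1,213.85.

$1,213.85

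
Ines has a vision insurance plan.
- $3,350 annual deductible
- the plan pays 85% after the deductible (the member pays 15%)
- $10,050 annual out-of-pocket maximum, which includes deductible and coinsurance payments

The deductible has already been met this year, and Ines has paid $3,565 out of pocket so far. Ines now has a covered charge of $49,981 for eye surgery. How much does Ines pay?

The deductible is already satisfied, so the full bill goes to coinsurance.
Coinsurance: $49,981 × 15% = $7,497.15.
That would bring total out-of-pocket to $11,062.15, past the $10,050 cap. The member is capped at $10,050 − $3,565 = $6,485 on this claim.

$6,485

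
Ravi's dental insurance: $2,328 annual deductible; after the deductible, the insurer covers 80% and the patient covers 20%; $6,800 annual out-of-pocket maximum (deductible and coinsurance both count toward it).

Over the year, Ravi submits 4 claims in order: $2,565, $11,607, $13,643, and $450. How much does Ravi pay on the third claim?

$2,103.20

Bill 1, $2,565: $2,328 finishes the deductible; $237 goes to coinsurance; 20% of $237 = $47.40. Cost to patient: $2,375.40. OOP to date $2,375.40.
Bill 2, $11,607: deductible already satisfied, so patient's share is 20% × $11,607 = $2,321.40. Patient owes $2,321.40 (running OOP $4,696.80).
Bill 3, $13,643: 20% coinsurance on $13,643 = $2,728.60. Adding that to $4,696.80 gives $7,425.40, past the $6,800 cap; patient pays only $6,800 − $4,696.80 = $2,103.20.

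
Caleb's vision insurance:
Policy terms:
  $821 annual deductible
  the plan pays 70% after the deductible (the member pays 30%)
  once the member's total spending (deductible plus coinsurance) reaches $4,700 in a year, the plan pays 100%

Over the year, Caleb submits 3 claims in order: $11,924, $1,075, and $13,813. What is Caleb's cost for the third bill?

$225.60

Bill 1, $11,924: $821 finishes the deductible; $11,103 goes to coinsurance; 30% of $11,103 = $3,330.90. Cost to member: $4,151.90. OOP to date $4,151.90.
Bill 2, $1,075: deductible met; 30% of $1,075 = $322.50. Member owes $322.50 (running OOP $4,474.40).
Bill 3, $13,813: deductible met; 30% of $13,813 = $4,143.90. Adding that to $4,474.40 gives $8,618.30, past the $4,700 cap; member pays only $4,700 − $4,474.40 = $225.60.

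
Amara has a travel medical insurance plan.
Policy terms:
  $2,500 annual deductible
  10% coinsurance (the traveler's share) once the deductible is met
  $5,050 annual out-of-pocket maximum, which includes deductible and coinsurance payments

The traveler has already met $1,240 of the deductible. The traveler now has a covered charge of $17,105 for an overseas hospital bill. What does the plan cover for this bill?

$1,240 of the $2,500 deductible is already met, leaving $1,260.
That leaves $17,105 − $1,260 = $15,845 for coinsurance.
Traveler's 10% share of $15,845 is $1,584.50.
Traveler responsibility before any cap: $1,260 + $1,584.50 = $2,844.50.
Total out-of-pocket so far would be $1,240 + $2,844.50 = $4,084.50, below the $5,050 cap — no reduction.
The plan picks up $17,105 − $2,844.50 = $14,260.50.

$14,260.50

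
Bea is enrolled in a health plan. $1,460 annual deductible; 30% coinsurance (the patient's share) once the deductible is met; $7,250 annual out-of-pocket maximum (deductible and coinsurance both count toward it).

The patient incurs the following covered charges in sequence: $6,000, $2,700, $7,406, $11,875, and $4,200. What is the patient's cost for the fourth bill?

Claim 1 ($6,000): $1,460 finishes the deductible; $4,540 goes to coinsurance; 30% of $4,540 = $1,362. Patient owes $2,822 (running OOP $2,822).
Claim 2 ($2,700): deductible already satisfied, so patient's share is 30% × $2,700 = $810. Patient owes $810 (running OOP $3,632).
Claim 3 ($7,406): deductible already satisfied, so patient's share is 30% × $7,406 = $2,221.80. Patient owes $2,221.80 (running OOP $5,853.80).
Claim 4 ($11,875): deductible met; 30% of $11,875 = $3,562.50. That would push OOP to $9,416.30, over the $7,250 cap, so patient pays $7,250 − $5,853.80 = $1,396.20.

$1,396.20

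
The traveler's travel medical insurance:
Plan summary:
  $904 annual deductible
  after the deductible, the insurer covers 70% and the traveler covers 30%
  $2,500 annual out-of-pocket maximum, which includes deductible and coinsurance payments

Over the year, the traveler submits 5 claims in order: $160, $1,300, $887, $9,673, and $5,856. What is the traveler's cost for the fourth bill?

$1,163.10

Claim 1 — $160: all of it applies to the deductible. Cost to traveler: $160. OOP to date $160.
Claim 2 — $1,300: $744 finishes the deductible; $556 goes to coinsurance; traveler's 30% is $166.80. Traveler owes $910.80 (running OOP $1,070.80).
Claim 3 — $887: 30% coinsurance on $887 = $266.10. Traveler owes $266.10 (running OOP $1,336.90).
Claim 4 — $9,673: deductible already satisfied, so traveler's share is 30% × $9,673 = $2,901.90. OOP would hit $4,238.80 > $2,500, so the cap limits the traveler to $2,500 − $1,336.90 = $1,163.10.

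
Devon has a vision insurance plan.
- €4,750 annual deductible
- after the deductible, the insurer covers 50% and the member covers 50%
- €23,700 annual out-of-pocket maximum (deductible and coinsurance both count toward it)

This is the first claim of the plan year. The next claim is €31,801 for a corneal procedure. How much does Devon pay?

€18,275.50

Deductible not yet touched, so the first €4,750 of the bill goes to the deductible.
That leaves €31,801 − €4,750 = €27,051 for coinsurance.
Member's 50% share of €27,051 is €13,525.50.
Member responsibility before any cap: €4,750 + €13,525.50 = €18,275.50.
Year-to-date out-of-pocket becomes €0 + €18,275.50 = €18,275.50, still under the €23,700 maximum, so no cap applies.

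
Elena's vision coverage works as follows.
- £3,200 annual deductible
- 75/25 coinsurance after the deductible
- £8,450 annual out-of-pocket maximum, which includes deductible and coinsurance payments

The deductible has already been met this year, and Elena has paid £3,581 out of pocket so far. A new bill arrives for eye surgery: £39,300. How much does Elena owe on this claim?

£4,869

With the deductible met, the entire £39,300 is subject to coinsurance.
25% of £39,300 = £9,825 falls to the member.
That would bring total out-of-pocket to £13,406, past the £8,450 cap. The member is capped at £8,450 − £3,581 = £4,869 on this claim.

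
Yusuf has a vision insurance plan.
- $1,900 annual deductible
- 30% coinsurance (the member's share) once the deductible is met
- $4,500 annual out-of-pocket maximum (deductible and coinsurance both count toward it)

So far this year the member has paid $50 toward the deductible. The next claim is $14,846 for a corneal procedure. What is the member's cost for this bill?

$4,450

$50 of the $1,900 deductible is already met, leaving $1,850.
That leaves $14,846 − $1,850 = $12,996 for coinsurance.
Coinsurance: $12,996 × 30% = $3,898.80.
That puts the member's cost at $1,850 + $3,898.80 = $5,748.80 before any cap.
Adding $5,748.80 to the $50 already spent would give $5,798.80, which exceeds the $4,500 cap; the member pays just $4,500 − $50 = $4,450.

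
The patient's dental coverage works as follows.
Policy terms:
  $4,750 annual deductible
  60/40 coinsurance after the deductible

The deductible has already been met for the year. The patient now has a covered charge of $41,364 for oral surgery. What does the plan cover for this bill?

$24,818.40

The deductible is already satisfied, so the full bill goes to coinsurance.
40% of $41,364 = $16,545.60 falls to the patient.
Insurer pays the balance: $41,364 − $16,545.60 = $24,818.40.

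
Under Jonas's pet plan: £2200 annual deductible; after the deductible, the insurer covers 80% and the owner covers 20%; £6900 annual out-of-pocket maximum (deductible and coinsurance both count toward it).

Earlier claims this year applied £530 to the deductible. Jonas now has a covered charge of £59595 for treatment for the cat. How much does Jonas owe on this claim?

Remaining deductible: £2200 − £530 = £1670.
After the £1670 deductible portion, £59595 − £1670 = £57925 is subject to coinsurance.
Coinsurance: £57925 × 20% = £11585.
That puts the owner's cost at £1670 + £11585 = £13255 before any cap.
Year-to-date out-of-pocket would reach £530 + £13255 = £13785, above the £6900 maximum, so the owner pays only £6900 − £530 = £6370.

£6370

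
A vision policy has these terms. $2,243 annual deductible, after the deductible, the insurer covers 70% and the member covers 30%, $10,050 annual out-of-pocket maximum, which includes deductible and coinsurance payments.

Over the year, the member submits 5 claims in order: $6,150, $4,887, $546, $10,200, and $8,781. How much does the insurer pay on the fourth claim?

$7,140

Claim 1 ($6,150): deductible takes $2,243, $3,907 remains; 30% of $3,907 = $1,172.10. Member owes $3,415.10 (running OOP $3,415.10). Plan pays $6,150 − $3,415.10 = $2,734.90.
Claim 2 ($4,887): 30% coinsurance on $4,887 = $1,466.10. Cost to member: $1,466.10. OOP to date $4,881.20. Plan pays $4,887 − $1,466.10 = $3,420.90.
Claim 3 ($546): 30% coinsurance on $546 = $163.80. Member owes $163.80 (running OOP $5,045). Insurer: $546 − $163.80 = $382.20.
Claim 4 ($10,200): deductible met; 30% of $10,200 = $3,060. Member pays $3,060; OOP now $8,105. Insurer: $10,200 − $3,060 = $7,140.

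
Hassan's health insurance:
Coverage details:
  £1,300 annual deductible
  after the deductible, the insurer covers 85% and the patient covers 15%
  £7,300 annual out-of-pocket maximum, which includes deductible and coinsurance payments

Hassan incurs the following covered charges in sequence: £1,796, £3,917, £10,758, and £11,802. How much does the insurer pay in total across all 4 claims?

Claim 1 (£1,796): deductible takes £1,300, £496 remains; patient's 15% is £74.40. Cost to patient: £1,374.40. OOP to date £1,374.40. Insurer: £1,796 − £1,374.40 = £421.60.
Claim 2 (£3,917): 15% coinsurance on £3,917 = £587.55. Cost to patient: £587.55. OOP to date £1,961.95. Plan pays £3,917 − £587.55 = £3,329.45.
Claim 3 (£10,758): 15% coinsurance on £10,758 = £1,613.70. Patient owes £1,613.70 (running OOP £3,575.65). Insurer: £10,758 − £1,613.70 = £9,144.30.
Claim 4 (£11,802): deductible met; 15% of £11,802 = £1,770.30. Cost to patient: £1,770.30. OOP to date £5,345.95. Insurer: £11,802 − £1,770.30 = £10,031.70.
Insurer total: £421.60 + £3,329.45 + £9,144.30 + £10,031.70 = £22,927.05.

£22,927.05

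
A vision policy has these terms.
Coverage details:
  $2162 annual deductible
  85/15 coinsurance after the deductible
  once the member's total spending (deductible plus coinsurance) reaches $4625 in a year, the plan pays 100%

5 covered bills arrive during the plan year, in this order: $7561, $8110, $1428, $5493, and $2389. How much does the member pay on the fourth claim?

$222.45

Claim 1 — $7561: $2162 to deductible, leaving $5399; coinsurance $5399 × 15% = $809.85. Member owes $2971.85 (running OOP $2971.85).
Claim 2 — $8110: deductible already satisfied, so member's share is 15% × $8110 = $1216.50. Cost to member: $1216.50. OOP to date $4188.35.
Claim 3 — $1428: deductible already satisfied, so member's share is 15% × $1428 = $214.20. Member pays $214.20; OOP now $4402.55.
Claim 4 — $5493: 15% coinsurance on $5493 = $823.95. OOP would hit $5226.50 > $4625, so the cap limits the member to $4625 − $4402.55 = $222.45.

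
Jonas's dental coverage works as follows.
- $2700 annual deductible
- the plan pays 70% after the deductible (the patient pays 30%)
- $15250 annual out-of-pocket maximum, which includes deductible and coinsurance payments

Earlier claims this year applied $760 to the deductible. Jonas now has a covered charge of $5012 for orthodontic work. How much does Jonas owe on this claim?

Remaining deductible: $2700 − $760 = $1940.
That leaves $5012 − $1940 = $3072 for coinsurance.
Patient's 30% share of $3072 is $921.60.
That puts the patient's cost at $1940 + $921.60 = $2861.60 before any cap.
Year-to-date out-of-pocket becomes $760 + $2861.60 = $3621.60, still under the $15250 maximum, so no cap applies.

$2861.60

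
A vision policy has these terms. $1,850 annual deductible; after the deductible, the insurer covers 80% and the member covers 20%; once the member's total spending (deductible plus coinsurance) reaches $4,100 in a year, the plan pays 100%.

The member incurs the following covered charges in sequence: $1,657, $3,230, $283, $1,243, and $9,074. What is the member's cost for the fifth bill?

$1,337.40

Bill 1, $1,657: entire amount goes to the deductible. Member owes $1,657 (running OOP $1,657).
Bill 2, $3,230: deductible takes $193, $3,037 remains; coinsurance $3,037 × 20% = $607.40. Cost to member: $800.40. OOP to date $2,457.40.
Bill 3, $283: deductible already satisfied, so member's share is 20% × $283 = $56.60. Member pays $56.60; OOP now $2,514.
Bill 4, $1,243: deductible already satisfied, so member's share is 20% × $1,243 = $248.60. Cost to member: $248.60. OOP to date $2,762.60.
Bill 5, $9,074: 20% coinsurance on $9,074 = $1,814.80. OOP would hit $4,577.40 > $4,100, so the cap limits the member to $4,100 − $2,762.60 = $1,337.40.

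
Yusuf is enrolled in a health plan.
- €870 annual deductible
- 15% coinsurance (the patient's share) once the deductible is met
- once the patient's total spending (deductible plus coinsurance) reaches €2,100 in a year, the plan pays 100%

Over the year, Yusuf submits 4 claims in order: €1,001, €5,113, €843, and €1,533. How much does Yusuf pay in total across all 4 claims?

Claim 1 — €1,001: €870 to deductible, leaving €131; 15% of €131 = €19.65. Patient pays €889.65; OOP now €889.65.
Claim 2 — €5,113: deductible already satisfied, so patient's share is 15% × €5,113 = €766.95. Patient pays €766.95; OOP now €1,656.60.
Claim 3 — €843: deductible already satisfied, so patient's share is 15% × €843 = €126.45. Cost to patient: €126.45. OOP to date €1,783.05.
Claim 4 — €1,533: 15% coinsurance on €1,533 = €229.95. Patient pays €229.95; OOP now €2,013.
Total paid by the patient: €889.65 + €766.95 + €126.45 + €229.95 = €2,013.

€2,013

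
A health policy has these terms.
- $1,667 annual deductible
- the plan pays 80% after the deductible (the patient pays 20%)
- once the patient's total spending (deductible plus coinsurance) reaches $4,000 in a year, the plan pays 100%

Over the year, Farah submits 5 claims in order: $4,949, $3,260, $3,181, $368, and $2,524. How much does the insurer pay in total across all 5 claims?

$10,282

#1 ($4,949): $1,667 finishes the deductible; $3,282 goes to coinsurance; 20% of $3,282 = $656.40. Cost to patient: $2,323.40. OOP to date $2,323.40. Insurer: $4,949 − $2,323.40 = $2,625.60.
#2 ($3,260): deductible met; 20% of $3,260 = $652. Cost to patient: $652. OOP to date $2,975.40. Plan pays $3,260 − $652 = $2,608.
#3 ($3,181): 20% coinsurance on $3,181 = $636.20. Cost to patient: $636.20. OOP to date $3,611.60. Insurer: $3,181 − $636.20 = $2,544.80.
#4 ($368): deductible already satisfied, so patient's share is 20% × $368 = $73.60. Patient owes $73.60 (running OOP $3,685.20). Insurer: $368 − $73.60 = $294.40.
#5 ($2,524): 20% coinsurance on $2,524 = $504.80. That would push OOP to $4,190, over the $4,000 cap, so patient pays $4,000 − $3,685.20 = $314.80. Insurer: $2,524 − $314.80 = $2,209.20.
Insurer total: $2,625.60 + $2,608 + $2,544.80 + $294.40 + $2,209.20 = $10,282.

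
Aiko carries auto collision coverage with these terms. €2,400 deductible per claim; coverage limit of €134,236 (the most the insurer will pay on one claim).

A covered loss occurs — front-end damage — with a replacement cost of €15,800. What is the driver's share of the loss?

€2,400

Subtract the deductible: €15,800 − €2,400 = €13,400.
€13,400 ≤ €134,236, so the limit doesn't bind; insurer pays €13,400.
The driver bears the rest of the original loss: €15,800 − €13,400 = €2,400.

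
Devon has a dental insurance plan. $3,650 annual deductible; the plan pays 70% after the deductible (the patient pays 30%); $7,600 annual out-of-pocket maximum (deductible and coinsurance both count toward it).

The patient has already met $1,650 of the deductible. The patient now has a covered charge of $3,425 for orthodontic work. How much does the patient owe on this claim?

$2,427.50

$1,650 of the $3,650 deductible is already met, leaving $2,000.
The remaining $1,425 (= $3,425 − $2,000) moves to coinsurance.
Coinsurance: $1,425 × 30% = $427.50.
Patient responsibility before any cap: $2,000 + $427.50 = $2,427.50.
Year-to-date out-of-pocket becomes $1,650 + $2,427.50 = $4,077.50, still under the $7,600 maximum, so no cap applies.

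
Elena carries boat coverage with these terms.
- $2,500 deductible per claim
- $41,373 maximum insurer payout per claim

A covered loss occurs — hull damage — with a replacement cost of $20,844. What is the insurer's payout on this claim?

Less the $2,500 deductible: $20,844 − $2,500 = $18,344.
$18,344 ≤ $41,373, so the limit doesn't bind; insurer pays $18,344.

$18,344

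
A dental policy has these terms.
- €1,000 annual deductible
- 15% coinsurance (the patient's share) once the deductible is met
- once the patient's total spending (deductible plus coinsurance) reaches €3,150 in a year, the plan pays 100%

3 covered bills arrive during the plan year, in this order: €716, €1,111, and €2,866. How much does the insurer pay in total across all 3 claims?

€3,139.05

Bill 1, €716: all of it applies to the deductible. Patient pays €716; OOP now €716. Plan pays €716 − €716 = €0.
Bill 2, €1,111: €284 to deductible, leaving €827; 15% of €827 = €124.05. Patient owes €408.05 (running OOP €1,124.05). Plan pays €1,111 − €408.05 = €702.95.
Bill 3, €2,866: deductible already satisfied, so patient's share is 15% × €2,866 = €429.90. Patient owes €429.90 (running OOP €1,553.95). Plan pays €2,866 − €429.90 = €2,436.10.
Insurer total = bills − patient's total = €4,693 − €1,553.95 = €3,139.05.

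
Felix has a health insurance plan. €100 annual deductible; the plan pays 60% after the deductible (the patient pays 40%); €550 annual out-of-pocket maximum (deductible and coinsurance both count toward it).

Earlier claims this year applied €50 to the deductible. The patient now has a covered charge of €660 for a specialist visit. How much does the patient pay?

Deductible still to meet: €100 − €50 = €50.
The remaining €610 (= €660 − €50) moves to coinsurance.
Coinsurance: €610 × 40% = €244.
That puts the patient's cost at €50 + €244 = €294 before any cap.
Total out-of-pocket so far would be €50 + €294 = €344, below the €550 cap — no reduction.

€294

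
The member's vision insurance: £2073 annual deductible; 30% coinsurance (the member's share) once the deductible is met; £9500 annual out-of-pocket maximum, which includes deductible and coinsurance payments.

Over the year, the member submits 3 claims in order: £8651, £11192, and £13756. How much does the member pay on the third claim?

£2096

Claim 1 (£8651): £2073 finishes the deductible; £6578 goes to coinsurance; 30% of £6578 = £1973.40. Member owes £4046.40 (running OOP £4046.40).
Claim 2 (£11192): 30% coinsurance on £11192 = £3357.60. Member owes £3357.60 (running OOP £7404).
Claim 3 (£13756): 30% coinsurance on £13756 = £4126.80. Adding that to £7404 gives £11530.80, past the £9500 cap; member pays only £9500 − £7404 = £2096.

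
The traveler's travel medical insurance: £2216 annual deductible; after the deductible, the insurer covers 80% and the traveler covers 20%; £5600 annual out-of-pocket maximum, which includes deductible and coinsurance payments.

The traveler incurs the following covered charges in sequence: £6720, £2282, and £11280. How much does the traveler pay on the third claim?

Bill 1, £6720: deductible takes £2216, £4504 remains; traveler's 20% is £900.80. Cost to traveler: £3116.80. OOP to date £3116.80.
Bill 2, £2282: deductible already satisfied, so traveler's share is 20% × £2282 = £456.40. Cost to traveler: £456.40. OOP to date £3573.20.
Bill 3, £11280: 20% coinsurance on £11280 = £2256. OOP would hit £5829.20 > £5600, so the cap limits the traveler to £5600 − £3573.20 = £2026.80.

£2026.80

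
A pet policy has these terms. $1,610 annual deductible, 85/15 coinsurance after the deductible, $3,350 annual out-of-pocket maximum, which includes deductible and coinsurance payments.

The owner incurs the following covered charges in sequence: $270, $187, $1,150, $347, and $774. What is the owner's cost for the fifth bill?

$116.10

Bill 1, $270: all of it applies to the deductible. Owner pays $270; OOP now $270.
Bill 2, $187: fully absorbed by the deductible. Cost to owner: $187. OOP to date $457.
Bill 3, $1,150: entire amount goes to the deductible. Owner owes $1,150 (running OOP $1,607).
Bill 4, $347: $3 to deductible, leaving $344; coinsurance $344 × 15% = $51.60. Owner owes $54.60 (running OOP $1,661.60).
Bill 5, $774: 15% coinsurance on $774 = $116.10. Cost to owner: $116.10. OOP to date $1,777.70.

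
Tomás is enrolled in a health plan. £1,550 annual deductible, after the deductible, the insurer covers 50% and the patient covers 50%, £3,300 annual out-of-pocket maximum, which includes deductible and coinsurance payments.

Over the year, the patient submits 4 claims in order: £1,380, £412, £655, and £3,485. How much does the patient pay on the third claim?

#1 (£1,380): entire amount goes to the deductible. Patient owes £1,380 (running OOP £1,380).
#2 (£412): £170 to deductible, leaving £242; 50% of £242 = £121. Cost to patient: £291. OOP to date £1,671.
#3 (£655): deductible met; 50% of £655 = £327.50. Patient pays £327.50; OOP now £1,998.50.

£327.50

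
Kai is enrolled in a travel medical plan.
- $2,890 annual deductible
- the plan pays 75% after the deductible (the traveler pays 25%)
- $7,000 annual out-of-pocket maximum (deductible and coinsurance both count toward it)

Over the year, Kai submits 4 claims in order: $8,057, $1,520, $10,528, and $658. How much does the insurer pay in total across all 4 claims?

Claim 1 — $8,057: deductible takes $2,890, $5,167 remains; traveler's 25% is $1,291.75. Traveler pays $4,181.75; OOP now $4,181.75. Plan pays $8,057 − $4,181.75 = $3,875.25.
Claim 2 — $1,520: deductible already satisfied, so traveler's share is 25% × $1,520 = $380. Cost to traveler: $380. OOP to date $4,561.75. Plan pays $1,520 − $380 = $1,140.
Claim 3 — $10,528: deductible already satisfied, so traveler's share is 25% × $10,528 = $2,632. OOP would hit $7,193.75 > $7,000, so the cap limits the traveler to $7,000 − $4,561.75 = $2,438.25. Insurer: $10,528 − $2,438.25 = $8,089.75.
Claim 4 — $658: 25% coinsurance on $658 = $164.50. That would push OOP to $7,164.50, over the $7,000 cap, so traveler pays $7,000 − $7,000 = $0. Plan pays $658 − $0 = $658.
Insurer total = bills − traveler's total = $20,763 − $7,000 = $13,763.

$13,763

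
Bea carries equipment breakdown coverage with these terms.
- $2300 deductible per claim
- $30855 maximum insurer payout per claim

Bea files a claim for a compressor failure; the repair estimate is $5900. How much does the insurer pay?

Less the $2300 deductible: $5900 − $2300 = $3600.
$3600 is within the $30855 limit, so the insurer pays $3600.

$3600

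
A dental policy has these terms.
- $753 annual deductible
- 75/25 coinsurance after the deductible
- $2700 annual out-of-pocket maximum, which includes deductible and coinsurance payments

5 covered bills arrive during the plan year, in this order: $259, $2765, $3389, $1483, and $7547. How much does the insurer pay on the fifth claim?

Claim 1 — $259: fully absorbed by the deductible. Patient owes $259 (running OOP $259). Insurer: $259 − $259 = $0.
Claim 2 — $2765: $494 finishes the deductible; $2271 goes to coinsurance; patient's 25% is $567.75. Patient owes $1061.75 (running OOP $1320.75). Insurer: $2765 − $1061.75 = $1703.25.
Claim 3 — $3389: 25% coinsurance on $3389 = $847.25. Patient owes $847.25 (running OOP $2168). Plan pays $3389 − $847.25 = $2541.75.
Claim 4 — $1483: deductible met; 25% of $1483 = $370.75. Cost to patient: $370.75. OOP to date $2538.75. Insurer: $1483 − $370.75 = $1112.25.
Claim 5 — $7547: 25% coinsurance on $7547 = $1886.75. Adding that to $2538.75 gives $4425.50, past the $2700 cap; patient pays only $2700 − $2538.75 = $161.25. Insurer: $7547 − $161.25 = $7385.75.

$7385.75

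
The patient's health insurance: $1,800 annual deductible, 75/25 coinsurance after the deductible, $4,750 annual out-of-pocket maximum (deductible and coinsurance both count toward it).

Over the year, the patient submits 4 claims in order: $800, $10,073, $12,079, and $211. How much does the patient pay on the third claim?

$681.75

Claim 1 ($800): entire amount goes to the deductible. Patient pays $800; OOP now $800.
Claim 2 ($10,073): $1,000 finishes the deductible; $9,073 goes to coinsurance; coinsurance $9,073 × 25% = $2,268.25. Cost to patient: $3,268.25. OOP to date $4,068.25.
Claim 3 ($12,079): deductible met; 25% of $12,079 = $3,019.75. That would push OOP to $7,088, over the $4,750 cap, so patient pays $4,750 − $4,068.25 = $681.75.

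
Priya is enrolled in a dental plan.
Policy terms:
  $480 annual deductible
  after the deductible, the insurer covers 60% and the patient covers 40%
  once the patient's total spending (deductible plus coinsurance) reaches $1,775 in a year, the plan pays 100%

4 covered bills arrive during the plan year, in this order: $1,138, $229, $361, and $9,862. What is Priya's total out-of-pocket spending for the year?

$1,775

Bill 1, $1,138: deductible takes $480, $658 remains; coinsurance $658 × 40% = $263.20. Patient pays $743.20; OOP now $743.20.
Bill 2, $229: 40% coinsurance on $229 = $91.60. Patient pays $91.60; OOP now $834.80.
Bill 3, $361: deductible already satisfied, so patient's share is 40% × $361 = $144.40. Patient owes $144.40 (running OOP $979.20).
Bill 4, $9,862: deductible already satisfied, so patient's share is 40% × $9,862 = $3,944.80. That would push OOP to $4,924, over the $1,775 cap, so patient pays $1,775 − $979.20 = $795.80.
Summing the patient's payments: $743.20 + $91.60 + $144.40 + $795.80 = $1,775.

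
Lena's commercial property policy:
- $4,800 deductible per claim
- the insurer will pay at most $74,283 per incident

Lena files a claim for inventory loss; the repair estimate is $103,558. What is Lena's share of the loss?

$29,275

Less the $4,800 deductible: $103,558 − $4,800 = $98,758.
Since $98,758 > $74,283, the payout is capped at $74,283.
Business's share is the uncovered remainder: $103,558 − $74,283 = $29,275.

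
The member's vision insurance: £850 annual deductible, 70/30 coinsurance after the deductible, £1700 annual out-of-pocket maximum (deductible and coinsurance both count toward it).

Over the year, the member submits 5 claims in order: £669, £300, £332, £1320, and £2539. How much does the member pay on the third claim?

#1 (£669): entire amount goes to the deductible. Cost to member: £669. OOP to date £669.
#2 (£300): £181 finishes the deductible; £119 goes to coinsurance; coinsurance £119 × 30% = £35.70. Member pays £216.70; OOP now £885.70.
#3 (£332): deductible already satisfied, so member's share is 30% × £332 = £99.60. Member owes £99.60 (running OOP £985.30).

£99.60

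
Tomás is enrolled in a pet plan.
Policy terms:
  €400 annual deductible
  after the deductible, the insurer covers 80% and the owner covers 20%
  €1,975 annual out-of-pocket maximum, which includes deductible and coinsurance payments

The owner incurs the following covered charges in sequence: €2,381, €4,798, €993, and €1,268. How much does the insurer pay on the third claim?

€794.40

#1 (€2,381): €400 finishes the deductible; €1,981 goes to coinsurance; coinsurance €1,981 × 20% = €396.20. Owner owes €796.20 (running OOP €796.20). Plan pays €2,381 − €796.20 = €1,584.80.
#2 (€4,798): deductible already satisfied, so owner's share is 20% × €4,798 = €959.60. Owner pays €959.60; OOP now €1,755.80. Plan pays €4,798 − €959.60 = €3,838.40.
#3 (€993): 20% coinsurance on €993 = €198.60. Owner owes €198.60 (running OOP €1,954.40). Plan pays €993 − €198.60 = €794.40.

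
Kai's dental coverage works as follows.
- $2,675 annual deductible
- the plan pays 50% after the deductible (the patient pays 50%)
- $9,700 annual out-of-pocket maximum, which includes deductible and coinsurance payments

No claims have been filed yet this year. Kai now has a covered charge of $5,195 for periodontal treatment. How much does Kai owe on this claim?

$3,935

The full $2,675 deductible is still open; $2,675 of this bill applies to it.
After the $2,675 deductible portion, $5,195 − $2,675 = $2,520 is subject to coinsurance.
50% of $2,520 = $1,260 falls to the patient.
Patient responsibility before any cap: $2,675 + $1,260 = $3,935.
Cumulative spending $0 + $3,935 = $3,935 stays under the $9,700 maximum.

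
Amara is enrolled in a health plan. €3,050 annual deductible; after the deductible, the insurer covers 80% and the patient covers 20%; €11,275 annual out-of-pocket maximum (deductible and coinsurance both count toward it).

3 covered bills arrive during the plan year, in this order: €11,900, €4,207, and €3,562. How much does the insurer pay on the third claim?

€2,849.60

Bill 1, €11,900: €3,050 to deductible, leaving €8,850; patient's 20% is €1,770. Cost to patient: €4,820. OOP to date €4,820. Insurer: €11,900 − €4,820 = €7,080.
Bill 2, €4,207: deductible met; 20% of €4,207 = €841.40. Patient pays €841.40; OOP now €5,661.40. Plan pays €4,207 − €841.40 = €3,365.60.
Bill 3, €3,562: deductible met; 20% of €3,562 = €712.40. Cost to patient: €712.40. OOP to date €6,373.80. Plan pays €3,562 − €712.40 = €2,849.60.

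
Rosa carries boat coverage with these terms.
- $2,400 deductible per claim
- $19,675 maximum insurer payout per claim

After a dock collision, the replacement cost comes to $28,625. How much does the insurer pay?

After the deductible, $28,625 − $2,400 = $26,225 remains.
$26,225 exceeds the $19,675 limit, so the insurer pays the limit: $19,675.

$19,675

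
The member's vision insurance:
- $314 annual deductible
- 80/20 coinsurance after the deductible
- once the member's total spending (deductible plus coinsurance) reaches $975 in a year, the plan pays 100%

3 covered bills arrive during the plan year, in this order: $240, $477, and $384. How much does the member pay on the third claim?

#1 ($240): all of it applies to the deductible. Member pays $240; OOP now $240.
#2 ($477): deductible takes $74, $403 remains; 20% of $403 = $80.60. Cost to member: $154.60. OOP to date $394.60.
#3 ($384): 20% coinsurance on $384 = $76.80. Member owes $76.80 (running OOP $471.40).

$76.80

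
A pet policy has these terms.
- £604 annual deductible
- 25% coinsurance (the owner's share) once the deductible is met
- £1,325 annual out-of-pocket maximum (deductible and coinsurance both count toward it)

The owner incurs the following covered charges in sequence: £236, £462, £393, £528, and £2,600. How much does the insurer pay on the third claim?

£294.75

#1 (£236): fully absorbed by the deductible. Cost to owner: £236. OOP to date £236. Plan pays £236 − £236 = £0.
#2 (£462): deductible takes £368, £94 remains; 25% of £94 = £23.50. Cost to owner: £391.50. OOP to date £627.50. Plan pays £462 − £391.50 = £70.50.
#3 (£393): deductible already satisfied, so owner's share is 25% × £393 = £98.25. Cost to owner: £98.25. OOP to date £725.75. Insurer: £393 − £98.25 = £294.75.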